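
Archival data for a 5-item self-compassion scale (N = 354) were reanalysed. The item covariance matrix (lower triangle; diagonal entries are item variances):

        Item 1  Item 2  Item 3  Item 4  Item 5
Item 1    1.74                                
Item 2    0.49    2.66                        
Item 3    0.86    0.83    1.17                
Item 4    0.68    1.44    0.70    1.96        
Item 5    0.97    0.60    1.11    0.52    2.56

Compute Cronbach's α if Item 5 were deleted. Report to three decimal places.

Remaining items: Item 1, Item 2, Item 3, Item 4 (k = 4).
sum of item variances = 1.74 + 2.66 + 1.17 + 1.96 = 7.53
total variance = 7.53 + 2 × 5.00 = 17.53
α (item deleted) = (4/3)·(1 − 7.53/17.53) = 0.761

Cronbach's α = 0.761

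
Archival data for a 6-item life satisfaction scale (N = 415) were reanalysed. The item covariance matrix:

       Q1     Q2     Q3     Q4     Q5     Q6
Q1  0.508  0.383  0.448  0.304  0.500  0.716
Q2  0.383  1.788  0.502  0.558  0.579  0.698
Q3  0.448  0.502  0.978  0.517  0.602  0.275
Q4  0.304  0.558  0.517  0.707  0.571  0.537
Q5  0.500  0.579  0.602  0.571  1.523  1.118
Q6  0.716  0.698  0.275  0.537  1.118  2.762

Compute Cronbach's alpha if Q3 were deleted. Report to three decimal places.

Remaining items: Q1, Q2, Q4, Q5, Q6 (k = 5).
ΣVar(i) = 0.508 + 1.788 + 0.707 + 1.523 + 2.762 = 7.288
σ²_total = 7.288 + 2 × 5.964 = 19.216
α (item deleted) = (5/4)·(1 − 7.288/19.216) = 0.776

Cronbach's alpha = 0.776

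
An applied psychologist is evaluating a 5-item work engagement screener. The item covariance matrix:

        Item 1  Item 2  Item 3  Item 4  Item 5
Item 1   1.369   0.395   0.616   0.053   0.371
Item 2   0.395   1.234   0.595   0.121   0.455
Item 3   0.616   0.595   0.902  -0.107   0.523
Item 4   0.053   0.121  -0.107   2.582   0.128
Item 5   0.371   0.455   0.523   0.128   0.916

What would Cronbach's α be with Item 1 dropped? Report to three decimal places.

Remaining items: Item 2, Item 3, Item 4, Item 5 (k = 4).
sum of item variances = 1.234 + 0.902 + 2.582 + 0.916 = 5.634
Var(T) = 5.634 + 2 × 1.715 = 9.064
α (item deleted) = (4/3)·(1 − 5.634/9.064) = 0.505

Cronbach's α = 0.505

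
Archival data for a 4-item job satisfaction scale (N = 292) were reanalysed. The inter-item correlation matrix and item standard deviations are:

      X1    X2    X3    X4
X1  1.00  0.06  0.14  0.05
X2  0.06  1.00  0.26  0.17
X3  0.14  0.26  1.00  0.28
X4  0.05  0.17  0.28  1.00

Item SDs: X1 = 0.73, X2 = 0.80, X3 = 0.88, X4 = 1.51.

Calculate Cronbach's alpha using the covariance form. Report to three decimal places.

α = 0.411

Σσ²ᵢ = 0.73² + 0.80² + 0.88² + 1.51² = 4.2274
Covariances σ_ij = r_ij · s_i · s_j:
  σ(X1,X2) = 0.06 × 0.73 × 0.80 = 0.0350
  σ(X1,X3) = 0.14 × 0.73 × 0.88 = 0.0899
  σ(X1,X4) = 0.05 × 0.73 × 1.51 = 0.0551
  σ(X2,X3) = 0.26 × 0.80 × 0.88 = 0.1830
  σ(X2,X4) = 0.17 × 0.80 × 1.51 = 0.2054
  σ(X3,X4) = 0.28 × 0.88 × 1.51 = 0.3721
σ²_T = Σσ²ᵢ + 2·Σσ_ij = 4.2274 + 2 × 0.9405 = 6.1084
α = (4/3)·(1 − 4.2274/6.1084) = 0.411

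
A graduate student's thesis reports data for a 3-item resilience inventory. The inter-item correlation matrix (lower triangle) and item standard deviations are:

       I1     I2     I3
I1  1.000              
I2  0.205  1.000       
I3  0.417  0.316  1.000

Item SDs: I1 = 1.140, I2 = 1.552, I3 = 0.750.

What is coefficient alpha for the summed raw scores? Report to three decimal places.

α = 0.506

Σσ²ᵢ = 1.140² + 1.552² + 0.750² = 4.2708
Covariances σ_ij = r_ij · s_i · s_j:
  σ(I1,I2) = 0.205 × 1.140 × 1.552 = 0.3627
  σ(I1,I3) = 0.417 × 1.140 × 0.750 = 0.3565
  σ(I2,I3) = 0.316 × 1.552 × 0.750 = 0.3678
σ²_T = Σσ²ᵢ + 2·Σσ_ij = 4.2708 + 2 × 1.0870 = 6.4448
α = (3/2)·(1 − 4.2708/6.4448) = 0.506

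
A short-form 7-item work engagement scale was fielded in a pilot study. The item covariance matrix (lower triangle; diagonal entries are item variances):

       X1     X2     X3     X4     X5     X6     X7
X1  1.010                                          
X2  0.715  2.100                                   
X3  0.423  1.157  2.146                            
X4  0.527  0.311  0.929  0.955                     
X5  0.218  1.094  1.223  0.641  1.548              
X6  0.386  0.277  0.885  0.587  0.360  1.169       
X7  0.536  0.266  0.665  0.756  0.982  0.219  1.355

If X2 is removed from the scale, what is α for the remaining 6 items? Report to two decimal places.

Remaining items: X1, X3, X4, X5, X6, X7 (k = 6).
ΣVar(i) = 1.010 + 2.146 + 0.955 + 1.548 + 1.169 + 1.355 = 8.183
σ²_total = 8.183 + 2 × 9.337 = 26.857
α (item deleted) = (6/5)·(1 − 8.183/26.857) = 0.83

α = 0.83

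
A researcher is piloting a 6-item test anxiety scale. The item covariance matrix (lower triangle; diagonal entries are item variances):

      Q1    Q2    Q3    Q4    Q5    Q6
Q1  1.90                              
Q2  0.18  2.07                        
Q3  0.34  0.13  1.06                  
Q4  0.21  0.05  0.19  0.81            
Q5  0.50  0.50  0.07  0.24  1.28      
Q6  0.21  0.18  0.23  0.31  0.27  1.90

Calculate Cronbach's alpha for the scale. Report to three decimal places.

Σσᵢ² = 1.90 + 2.07 + 1.06 + 0.81 + 1.28 + 1.90 = 9.02
Σ_{i<j} σ_ij = 3.61
Var(T) = 9.02 + 2 × 3.61 = 16.24
α = (k/(k−1))·(1 − Σσᵢ²/Var(T)) = (6/5)·(1 − 9.02/16.24) = 0.533

α = 0.533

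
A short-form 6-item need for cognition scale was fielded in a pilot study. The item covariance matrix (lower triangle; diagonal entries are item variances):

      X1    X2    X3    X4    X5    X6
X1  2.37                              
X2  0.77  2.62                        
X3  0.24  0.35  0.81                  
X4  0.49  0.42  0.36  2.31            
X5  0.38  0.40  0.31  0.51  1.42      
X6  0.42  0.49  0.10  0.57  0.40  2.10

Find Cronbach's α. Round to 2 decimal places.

Σσ²ᵢ = 2.37 + 2.62 + 0.81 + 2.31 + 1.42 + 2.10 = 11.63
Sum of off-diagonal covariances = 6.21
σ²_total = 11.63 + 2 × 6.21 = 24.05
α = (k/(k−1))·(1 − Σσ²ᵢ/σ²_total) = (6/5)·(1 − 11.63/24.05) = 0.62

Cronbach's α = 0.62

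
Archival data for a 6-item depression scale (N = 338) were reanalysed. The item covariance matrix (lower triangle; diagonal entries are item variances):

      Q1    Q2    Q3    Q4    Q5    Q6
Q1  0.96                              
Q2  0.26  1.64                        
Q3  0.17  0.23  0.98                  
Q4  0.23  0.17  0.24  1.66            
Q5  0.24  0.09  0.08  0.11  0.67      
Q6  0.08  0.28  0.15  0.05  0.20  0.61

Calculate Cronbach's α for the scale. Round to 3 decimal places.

ΣVar(i) = 0.96 + 1.64 + 0.98 + 1.66 + 0.67 + 0.61 = 6.52
Sum of the distinct covariances = 2.58
σ²_total = 6.52 + 2 × 2.58 = 11.68
α = (k/(k−1))·(1 − ΣVar(i)/σ²_total) = (6/5)·(1 − 6.52/11.68) = 0.530

α = 0.530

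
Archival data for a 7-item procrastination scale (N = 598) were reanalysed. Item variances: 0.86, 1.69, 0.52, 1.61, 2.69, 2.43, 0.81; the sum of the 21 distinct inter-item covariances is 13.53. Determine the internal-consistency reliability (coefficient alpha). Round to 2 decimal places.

Σσ²ᵢ = 0.86 + 1.69 + 0.52 + 1.61 + 2.69 + 2.43 + 0.81 = 10.61
Sum of distinct covariances = 13.53
total variance = Σσ²ᵢ + 2·Σcov = 10.61 + 2 × 13.53 = 37.67
α = (7/6)·(1 − 10.61/37.67) = 0.84

coefficient alpha = 0.84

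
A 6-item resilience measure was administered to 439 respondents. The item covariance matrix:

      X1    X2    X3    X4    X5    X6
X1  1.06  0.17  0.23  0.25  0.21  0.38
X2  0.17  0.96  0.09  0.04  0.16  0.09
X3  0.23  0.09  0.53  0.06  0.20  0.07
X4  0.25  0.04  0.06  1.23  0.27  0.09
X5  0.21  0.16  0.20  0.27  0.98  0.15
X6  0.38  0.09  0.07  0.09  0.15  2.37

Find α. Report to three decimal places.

Σσᵢ² = 1.06 + 0.96 + 0.53 + 1.23 + 0.98 + 2.37 = 7.13
Sum of the distinct covariances = 2.46
σ²_T = 7.13 + 2 × 2.46 = 12.05
α = (k/(k−1))·(1 − Σσᵢ²/σ²_T) = (6/5)·(1 − 7.13/12.05) = 0.490

α = 0.490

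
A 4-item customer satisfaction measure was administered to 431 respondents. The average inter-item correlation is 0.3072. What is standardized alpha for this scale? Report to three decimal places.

Standardized α = k·r̄ / (1 + (k−1)·r̄) = 4 × 0.3072 / (1 + 3 × 0.3072)
  = 1.2288 / 1.9216 = 0.639

α = 0.639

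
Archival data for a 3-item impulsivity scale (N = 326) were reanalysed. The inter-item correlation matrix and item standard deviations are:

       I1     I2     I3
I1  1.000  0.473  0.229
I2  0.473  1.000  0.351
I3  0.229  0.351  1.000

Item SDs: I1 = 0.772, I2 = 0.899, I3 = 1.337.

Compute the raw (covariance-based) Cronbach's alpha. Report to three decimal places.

Σσ²ᵢ = 0.772² + 0.899² + 1.337² = 3.1918
Covariances σ_ij = r_ij · s_i · s_j:
  σ(I1,I2) = 0.473 × 0.772 × 0.899 = 0.3283
  σ(I1,I3) = 0.229 × 0.772 × 1.337 = 0.2364
  σ(I2,I3) = 0.351 × 0.899 × 1.337 = 0.4219
σ²_T = Σσ²ᵢ + 2·Σσ_ij = 3.1918 + 2 × 0.9866 = 5.1650
α = (3/2)·(1 − 3.1918/5.1650) = 0.573

Cronbach's alpha = 0.573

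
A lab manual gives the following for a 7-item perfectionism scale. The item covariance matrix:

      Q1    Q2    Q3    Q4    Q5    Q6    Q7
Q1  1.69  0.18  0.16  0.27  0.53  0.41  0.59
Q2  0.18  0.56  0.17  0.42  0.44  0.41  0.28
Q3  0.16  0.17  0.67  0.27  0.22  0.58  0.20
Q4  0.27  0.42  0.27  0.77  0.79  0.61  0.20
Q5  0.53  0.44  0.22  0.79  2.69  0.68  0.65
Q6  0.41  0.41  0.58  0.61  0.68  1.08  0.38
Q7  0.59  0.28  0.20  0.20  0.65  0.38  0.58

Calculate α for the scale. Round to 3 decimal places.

α = 0.790

ΣVar(i) = 1.69 + 0.56 + 0.67 + 0.77 + 2.69 + 1.08 + 0.58 = 8.04
Sum of off-diagonal covariances = 8.44
σ²_total = 8.04 + 2 × 8.44 = 24.92
α = (k/(k−1))·(1 − ΣVar(i)/σ²_total) = (7/6)·(1 − 8.04/24.92) = 0.790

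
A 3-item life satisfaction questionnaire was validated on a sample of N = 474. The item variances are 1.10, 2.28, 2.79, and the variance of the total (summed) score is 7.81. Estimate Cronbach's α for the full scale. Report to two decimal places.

α = 0.31

sum of item variances = 1.10 + 2.28 + 2.79 = 6.17
α = (k/(k−1))·(1 − sum of item variances/σ²_total) = (3/2)·(1 − 6.17/7.81) = 0.31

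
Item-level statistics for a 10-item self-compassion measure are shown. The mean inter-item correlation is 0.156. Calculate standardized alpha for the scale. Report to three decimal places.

standardized alpha = 0.649

Standardized α = k·r̄ / (1 + (k−1)·r̄) = 10 × 0.156 / (1 + 9 × 0.156)
  = 1.5600 / 2.4040 = 0.649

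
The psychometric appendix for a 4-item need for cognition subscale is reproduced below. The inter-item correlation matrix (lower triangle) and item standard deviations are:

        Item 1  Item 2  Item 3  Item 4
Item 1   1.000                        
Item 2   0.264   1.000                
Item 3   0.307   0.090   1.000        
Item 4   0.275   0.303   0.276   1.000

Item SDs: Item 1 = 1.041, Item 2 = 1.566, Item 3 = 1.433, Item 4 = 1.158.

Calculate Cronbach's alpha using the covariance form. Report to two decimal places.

α = 0.55

Σσ²ᵢ = 1.041² + 1.566² + 1.433² + 1.158² = 6.9305
Covariances σ_ij = r_ij · s_i · s_j:
  σ(Item 1,Item 2) = 0.264 × 1.041 × 1.566 = 0.4304
  σ(Item 1,Item 3) = 0.307 × 1.041 × 1.433 = 0.4580
  σ(Item 1,Item 4) = 0.275 × 1.041 × 1.158 = 0.3315
  σ(Item 2,Item 3) = 0.090 × 1.566 × 1.433 = 0.2020
  σ(Item 2,Item 4) = 0.303 × 1.566 × 1.158 = 0.5495
  σ(Item 3,Item 4) = 0.276 × 1.433 × 1.158 = 0.4580
σ²_T = Σσ²ᵢ + 2·Σσ_ij = 6.9305 + 2 × 2.4294 = 11.7893
α = (4/3)·(1 − 6.9305/11.7893) = 0.55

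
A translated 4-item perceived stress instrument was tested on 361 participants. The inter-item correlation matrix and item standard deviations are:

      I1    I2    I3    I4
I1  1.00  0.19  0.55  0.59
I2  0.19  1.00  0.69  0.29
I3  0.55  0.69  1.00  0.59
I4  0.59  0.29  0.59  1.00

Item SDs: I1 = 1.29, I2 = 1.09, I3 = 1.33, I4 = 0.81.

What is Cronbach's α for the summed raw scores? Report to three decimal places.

Cronbach's α = 0.780

Σσ²ᵢ = 1.29² + 1.09² + 1.33² + 0.81² = 5.2772
Covariances σ_ij = r_ij · s_i · s_j:
  σ(I1,I2) = 0.19 × 1.29 × 1.09 = 0.2672
  σ(I1,I3) = 0.55 × 1.29 × 1.33 = 0.9436
  σ(I1,I4) = 0.59 × 1.29 × 0.81 = 0.6165
  σ(I2,I3) = 0.69 × 1.09 × 1.33 = 1.0003
  σ(I2,I4) = 0.29 × 1.09 × 0.81 = 0.2560
  σ(I3,I4) = 0.59 × 1.33 × 0.81 = 0.6356
σ²_T = Σσ²ᵢ + 2·Σσ_ij = 5.2772 + 2 × 3.7192 = 12.7156
α = (4/3)·(1 − 5.2772/12.7156) = 0.780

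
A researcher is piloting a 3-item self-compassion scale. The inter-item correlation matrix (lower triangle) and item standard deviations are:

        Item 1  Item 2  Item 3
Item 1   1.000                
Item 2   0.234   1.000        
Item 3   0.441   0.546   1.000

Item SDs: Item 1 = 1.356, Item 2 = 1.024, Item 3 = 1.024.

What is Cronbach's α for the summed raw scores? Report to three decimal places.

Σσ²ᵢ = 1.356² + 1.024² + 1.024² = 3.9359
Covariances σ_ij = r_ij · s_i · s_j:
  σ(Item 1,Item 2) = 0.234 × 1.356 × 1.024 = 0.3249
  σ(Item 1,Item 3) = 0.441 × 1.356 × 1.024 = 0.6123
  σ(Item 2,Item 3) = 0.546 × 1.024 × 1.024 = 0.5725
σ²_T = Σσ²ᵢ + 2·Σσ_ij = 3.9359 + 2 × 1.5097 = 6.9553
α = (3/2)·(1 − 3.9359/6.9553) = 0.651

Cronbach's α = 0.651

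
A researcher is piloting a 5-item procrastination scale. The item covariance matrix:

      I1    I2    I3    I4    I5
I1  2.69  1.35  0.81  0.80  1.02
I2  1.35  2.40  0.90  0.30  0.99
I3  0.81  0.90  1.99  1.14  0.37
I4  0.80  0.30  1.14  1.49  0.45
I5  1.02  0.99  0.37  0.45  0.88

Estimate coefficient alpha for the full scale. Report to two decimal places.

coefficient alpha = 0.79

ΣVar(i) = 2.69 + 2.40 + 1.99 + 1.49 + 0.88 = 9.45
Sum of the distinct covariances = 8.13
Var(T) = 9.45 + 2 × 8.13 = 25.71
α = (k/(k−1))·(1 − ΣVar(i)/Var(T)) = (5/4)·(1 − 9.45/25.71) = 0.79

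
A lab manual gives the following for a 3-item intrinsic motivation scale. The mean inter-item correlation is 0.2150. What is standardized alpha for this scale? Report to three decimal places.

Standardized α = k·r̄ / (1 + (k−1)·r̄) = 3 × 0.2150 / (1 + 2 × 0.2150)
  = 0.6450 / 1.4300 = 0.451

α = 0.451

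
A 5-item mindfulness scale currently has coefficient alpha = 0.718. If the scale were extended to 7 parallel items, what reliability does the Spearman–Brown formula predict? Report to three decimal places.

Length factor m = 7/5 = 1.4000
α' = m·α / (1 + (m−1)·α)
   = 7/5 × 0.718 / (1 + (7/5 − 1) × 0.718)
   = 1.0052 / 1.2872 = 0.781

predicted reliability = 0.781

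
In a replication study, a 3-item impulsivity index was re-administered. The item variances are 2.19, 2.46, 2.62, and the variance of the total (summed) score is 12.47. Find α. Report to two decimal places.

Σσᵢ² = 2.19 + 2.46 + 2.62 = 7.27
α = (k/(k−1))·(1 − Σσᵢ²/Var(T)) = (3/2)·(1 − 7.27/12.47) = 0.63

α = 0.63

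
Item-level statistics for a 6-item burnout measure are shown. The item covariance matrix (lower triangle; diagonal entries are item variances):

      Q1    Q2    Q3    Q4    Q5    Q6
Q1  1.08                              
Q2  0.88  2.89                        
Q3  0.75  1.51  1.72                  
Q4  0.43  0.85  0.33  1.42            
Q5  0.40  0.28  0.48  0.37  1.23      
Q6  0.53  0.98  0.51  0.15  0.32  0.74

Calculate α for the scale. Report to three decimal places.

α = 0.791

ΣVar(i) = 1.08 + 2.89 + 1.72 + 1.42 + 1.23 + 0.74 = 9.08
Σ_{i<j} σ_ij = 8.77
σ²_total = 9.08 + 2 × 8.77 = 26.62
α = (k/(k−1))·(1 − ΣVar(i)/σ²_total) = (6/5)·(1 − 9.08/26.62) = 0.791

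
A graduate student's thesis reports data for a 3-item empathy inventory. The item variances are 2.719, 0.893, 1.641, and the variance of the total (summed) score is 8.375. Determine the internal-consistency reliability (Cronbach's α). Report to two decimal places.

sum of item variances = 2.719 + 0.893 + 1.641 = 5.253
α = (k/(k−1))·(1 − sum of item variances/total variance) = (3/2)·(1 − 5.253/8.375) = 0.56

Cronbach's α = 0.56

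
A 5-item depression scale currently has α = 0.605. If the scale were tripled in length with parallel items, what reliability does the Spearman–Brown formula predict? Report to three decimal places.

predicted reliability = 0.821

Length factor m = 3
α' = m·α / (1 + (m−1)·α)
   = 3 × 0.605 / (1 + (3 − 1) × 0.605)
   = 1.8150 / 2.2100 = 0.821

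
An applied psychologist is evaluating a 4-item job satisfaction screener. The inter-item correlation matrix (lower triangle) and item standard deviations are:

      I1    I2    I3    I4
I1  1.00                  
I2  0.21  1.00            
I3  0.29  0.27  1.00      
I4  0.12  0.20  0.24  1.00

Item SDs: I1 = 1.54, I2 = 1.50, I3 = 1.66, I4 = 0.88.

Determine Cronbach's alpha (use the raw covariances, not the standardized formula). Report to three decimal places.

Σσ²ᵢ = 1.54² + 1.50² + 1.66² + 0.88² = 8.1516
Covariances σ_ij = r_ij · s_i · s_j:
  σ(I1,I2) = 0.21 × 1.54 × 1.50 = 0.4851
  σ(I1,I3) = 0.29 × 1.54 × 1.66 = 0.7414
  σ(I1,I4) = 0.12 × 1.54 × 0.88 = 0.1626
  σ(I2,I3) = 0.27 × 1.50 × 1.66 = 0.6723
  σ(I2,I4) = 0.20 × 1.50 × 0.88 = 0.2640
  σ(I3,I4) = 0.24 × 1.66 × 0.88 = 0.3506
σ²_T = Σσ²ᵢ + 2·Σσ_ij = 8.1516 + 2 × 2.6760 = 13.5036
α = (4/3)·(1 − 8.1516/13.5036) = 0.528

Cronbach's alpha = 0.528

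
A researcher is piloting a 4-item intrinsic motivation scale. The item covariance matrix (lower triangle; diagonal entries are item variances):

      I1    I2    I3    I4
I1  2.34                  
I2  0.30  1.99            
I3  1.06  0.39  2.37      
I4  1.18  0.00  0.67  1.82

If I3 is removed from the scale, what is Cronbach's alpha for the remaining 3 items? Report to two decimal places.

α = 0.49

Remaining items: I1, I2, I4 (k = 3).
Σσᵢ² = 2.34 + 1.99 + 1.82 = 6.15
Var(T) = 6.15 + 2 × 1.48 = 9.11
α (item deleted) = (3/2)·(1 − 6.15/9.11) = 0.49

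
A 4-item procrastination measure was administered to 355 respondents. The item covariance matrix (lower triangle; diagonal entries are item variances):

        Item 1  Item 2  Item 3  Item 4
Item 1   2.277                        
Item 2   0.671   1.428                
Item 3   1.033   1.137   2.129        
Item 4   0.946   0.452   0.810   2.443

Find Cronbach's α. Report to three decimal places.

Cronbach's α = 0.733

ΣVar(i) = 2.277 + 1.428 + 2.129 + 2.443 = 8.277
Σ_{i<j} σ_ij = 5.049
σ²_T = 8.277 + 2 × 5.049 = 18.375
α = (k/(k−1))·(1 − ΣVar(i)/σ²_T) = (4/3)·(1 − 8.277/18.375) = 0.733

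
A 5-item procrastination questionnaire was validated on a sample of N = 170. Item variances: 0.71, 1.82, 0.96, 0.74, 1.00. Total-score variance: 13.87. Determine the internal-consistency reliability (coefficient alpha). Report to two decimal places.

Σσᵢ² = 0.71 + 1.82 + 0.96 + 0.74 + 1.00 = 5.23
α = (k/(k−1))·(1 − Σσᵢ²/σ²_T) = (5/4)·(1 − 5.23/13.87) = 0.78

coefficient alpha = 0.78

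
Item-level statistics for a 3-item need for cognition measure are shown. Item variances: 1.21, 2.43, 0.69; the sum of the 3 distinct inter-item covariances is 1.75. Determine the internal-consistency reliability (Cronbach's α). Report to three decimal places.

Cronbach's α = 0.670

ΣVar(i) = 1.21 + 2.43 + 0.69 = 4.33
Sum of distinct covariances = 1.75
Var(T) = ΣVar(i) + 2·Σcov = 4.33 + 2 × 1.75 = 7.83
α = (3/2)·(1 − 4.33/7.83) = 0.670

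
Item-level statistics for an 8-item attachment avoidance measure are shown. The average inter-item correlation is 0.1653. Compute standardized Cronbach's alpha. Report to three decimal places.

Standardized α = k·r̄ / (1 + (k−1)·r̄) = 8 × 0.1653 / (1 + 7 × 0.1653)
  = 1.3224 / 2.1571 = 0.613

α = 0.613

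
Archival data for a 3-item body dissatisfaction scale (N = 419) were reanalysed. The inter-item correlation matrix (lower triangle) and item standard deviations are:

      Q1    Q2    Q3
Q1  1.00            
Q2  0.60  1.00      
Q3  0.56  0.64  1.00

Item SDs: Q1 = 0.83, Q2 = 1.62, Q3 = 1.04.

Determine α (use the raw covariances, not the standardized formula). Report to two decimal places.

Σσ²ᵢ = 0.83² + 1.62² + 1.04² = 4.3949
Covariances σ_ij = r_ij · s_i · s_j:
  σ(Q1,Q2) = 0.60 × 0.83 × 1.62 = 0.8068
  σ(Q1,Q3) = 0.56 × 0.83 × 1.04 = 0.4834
  σ(Q2,Q3) = 0.64 × 1.62 × 1.04 = 1.0783
σ²_T = Σσ²ᵢ + 2·Σσ_ij = 4.3949 + 2 × 2.3685 = 9.1319
α = (3/2)·(1 − 4.3949/9.1319) = 0.78

α = 0.78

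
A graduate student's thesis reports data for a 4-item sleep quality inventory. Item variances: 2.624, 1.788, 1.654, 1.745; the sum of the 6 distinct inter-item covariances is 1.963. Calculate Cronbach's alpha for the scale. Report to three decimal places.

sum of item variances = 2.624 + 1.788 + 1.654 + 1.745 = 7.811
Sum of distinct covariances = 1.963
total variance = sum of item variances + 2·Σcov = 7.811 + 2 × 1.963 = 11.737
α = (4/3)·(1 − 7.811/11.737) = 0.446

Cronbach's alpha = 0.446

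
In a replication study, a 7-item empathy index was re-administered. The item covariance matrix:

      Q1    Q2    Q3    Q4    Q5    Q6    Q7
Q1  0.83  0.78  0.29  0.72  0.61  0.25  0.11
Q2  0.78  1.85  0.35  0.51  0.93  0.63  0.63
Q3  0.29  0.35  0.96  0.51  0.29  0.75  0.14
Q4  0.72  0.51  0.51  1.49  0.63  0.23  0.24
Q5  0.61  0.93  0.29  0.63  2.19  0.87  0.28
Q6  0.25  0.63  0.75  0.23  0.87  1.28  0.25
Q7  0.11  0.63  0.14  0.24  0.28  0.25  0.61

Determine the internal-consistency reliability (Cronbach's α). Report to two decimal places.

Cronbach's α = 0.80

Σσᵢ² = 0.83 + 1.85 + 0.96 + 1.49 + 2.19 + 1.28 + 0.61 = 9.21
Sum of the distinct covariances = 10.00
σ²_T = 9.21 + 2 × 10.00 = 29.21
α = (k/(k−1))·(1 − Σσᵢ²/σ²_T) = (7/6)·(1 − 9.21/29.21) = 0.80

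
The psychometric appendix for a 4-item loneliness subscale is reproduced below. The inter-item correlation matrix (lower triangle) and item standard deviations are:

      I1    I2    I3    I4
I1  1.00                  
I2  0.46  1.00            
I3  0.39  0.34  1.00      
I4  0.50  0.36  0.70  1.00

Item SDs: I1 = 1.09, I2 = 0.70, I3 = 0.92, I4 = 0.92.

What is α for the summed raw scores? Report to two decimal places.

Σσ²ᵢ = 1.09² + 0.70² + 0.92² + 0.92² = 3.3709
Covariances σ_ij = r_ij · s_i · s_j:
  σ(I1,I2) = 0.46 × 1.09 × 0.70 = 0.3510
  σ(I1,I3) = 0.39 × 1.09 × 0.92 = 0.3911
  σ(I1,I4) = 0.50 × 1.09 × 0.92 = 0.5014
  σ(I2,I3) = 0.34 × 0.70 × 0.92 = 0.2190
  σ(I2,I4) = 0.36 × 0.70 × 0.92 = 0.2318
  σ(I3,I4) = 0.70 × 0.92 × 0.92 = 0.5925
σ²_T = Σσ²ᵢ + 2·Σσ_ij = 3.3709 + 2 × 2.2868 = 7.9445
α = (4/3)·(1 − 3.3709/7.9445) = 0.77

α = 0.77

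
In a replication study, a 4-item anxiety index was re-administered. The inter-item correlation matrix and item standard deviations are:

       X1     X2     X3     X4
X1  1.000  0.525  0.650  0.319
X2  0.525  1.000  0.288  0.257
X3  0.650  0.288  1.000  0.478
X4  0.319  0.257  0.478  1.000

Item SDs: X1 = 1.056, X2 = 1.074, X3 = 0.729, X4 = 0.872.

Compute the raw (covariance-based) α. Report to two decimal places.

Σσ²ᵢ = 1.056² + 1.074² + 0.729² + 0.872² = 3.5604
Covariances σ_ij = r_ij · s_i · s_j:
  σ(X1,X2) = 0.525 × 1.056 × 1.074 = 0.5954
  σ(X1,X3) = 0.650 × 1.056 × 0.729 = 0.5004
  σ(X1,X4) = 0.319 × 1.056 × 0.872 = 0.2937
  σ(X2,X3) = 0.288 × 1.074 × 0.729 = 0.2255
  σ(X2,X4) = 0.257 × 1.074 × 0.872 = 0.2407
  σ(X3,X4) = 0.478 × 0.729 × 0.872 = 0.3039
σ²_T = Σσ²ᵢ + 2·Σσ_ij = 3.5604 + 2 × 2.1596 = 7.8796
α = (4/3)·(1 − 3.5604/7.8796) = 0.73

α = 0.73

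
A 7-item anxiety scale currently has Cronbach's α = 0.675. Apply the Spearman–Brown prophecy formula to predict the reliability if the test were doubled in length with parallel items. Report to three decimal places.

predicted reliability = 0.806

Length factor m = 2
α' = m·α / (1 + (m−1)·α)
   = 2 × 0.675 / (1 + (2 − 1) × 0.675)
   = 1.3500 / 1.6750 = 0.806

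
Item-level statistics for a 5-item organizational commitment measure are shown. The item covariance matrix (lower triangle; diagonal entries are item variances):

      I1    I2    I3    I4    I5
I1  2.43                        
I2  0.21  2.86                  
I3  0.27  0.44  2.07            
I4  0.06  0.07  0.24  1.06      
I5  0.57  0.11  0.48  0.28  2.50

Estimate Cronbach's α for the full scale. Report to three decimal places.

α = 0.417

Σσᵢ² = 2.43 + 2.86 + 2.07 + 1.06 + 2.50 = 10.92
Σ_{i<j} σ_ij = 2.73
σ²_total = 10.92 + 2 × 2.73 = 16.38
α = (k/(k−1))·(1 − Σσᵢ²/σ²_total) = (5/4)·(1 − 10.92/16.38) = 0.417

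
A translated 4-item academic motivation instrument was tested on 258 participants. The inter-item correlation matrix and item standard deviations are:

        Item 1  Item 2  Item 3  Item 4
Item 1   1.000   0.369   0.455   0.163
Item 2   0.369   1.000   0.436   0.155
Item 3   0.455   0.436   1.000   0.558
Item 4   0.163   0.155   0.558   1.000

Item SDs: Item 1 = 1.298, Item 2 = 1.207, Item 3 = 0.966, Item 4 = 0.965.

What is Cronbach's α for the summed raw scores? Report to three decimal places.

Cronbach's α = 0.674

Σσ²ᵢ = 1.298² + 1.207² + 0.966² + 0.965² = 5.0060
Covariances σ_ij = r_ij · s_i · s_j:
  σ(Item 1,Item 2) = 0.369 × 1.298 × 1.207 = 0.5781
  σ(Item 1,Item 3) = 0.455 × 1.298 × 0.966 = 0.5705
  σ(Item 1,Item 4) = 0.163 × 1.298 × 0.965 = 0.2042
  σ(Item 2,Item 3) = 0.436 × 1.207 × 0.966 = 0.5084
  σ(Item 2,Item 4) = 0.155 × 1.207 × 0.965 = 0.1805
  σ(Item 3,Item 4) = 0.558 × 0.966 × 0.965 = 0.5202
σ²_T = Σσ²ᵢ + 2·Σσ_ij = 5.0060 + 2 × 2.5619 = 10.1298
α = (4/3)·(1 − 5.0060/10.1298) = 0.674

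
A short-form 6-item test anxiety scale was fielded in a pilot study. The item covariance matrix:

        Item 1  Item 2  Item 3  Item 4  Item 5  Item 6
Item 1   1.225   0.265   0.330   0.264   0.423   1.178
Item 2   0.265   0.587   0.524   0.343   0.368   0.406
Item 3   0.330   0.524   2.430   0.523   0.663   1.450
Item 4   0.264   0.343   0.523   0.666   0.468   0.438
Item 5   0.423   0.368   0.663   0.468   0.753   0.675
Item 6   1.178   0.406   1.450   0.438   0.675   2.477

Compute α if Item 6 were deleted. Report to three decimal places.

Remaining items: Item 1, Item 2, Item 3, Item 4, Item 5 (k = 5).
sum of item variances = 1.225 + 0.587 + 2.430 + 0.666 + 0.753 = 5.661
total variance = 5.661 + 2 × 4.171 = 14.003
α (item deleted) = (5/4)·(1 − 5.661/14.003) = 0.745

α = 0.745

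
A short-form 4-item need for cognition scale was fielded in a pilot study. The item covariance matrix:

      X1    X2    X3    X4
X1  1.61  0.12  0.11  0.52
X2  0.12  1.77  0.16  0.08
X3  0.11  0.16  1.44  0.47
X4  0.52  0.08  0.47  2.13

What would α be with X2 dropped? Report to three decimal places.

Remaining items: X1, X3, X4 (k = 3).
ΣVar(i) = 1.61 + 1.44 + 2.13 = 5.18
σ²_total = 5.18 + 2 × 1.10 = 7.38
α (item deleted) = (3/2)·(1 − 5.18/7.38) = 0.447

α = 0.447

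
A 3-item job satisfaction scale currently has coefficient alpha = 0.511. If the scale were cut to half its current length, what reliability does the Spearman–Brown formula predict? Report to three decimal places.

Length factor m = 1/2
α' = m·α / (1 − (1−m)·α)
   = 1/2 × 0.511 / (1 − (1 − 1/2) × 0.511)
   = 0.2555 / 0.7445 = 0.343

predicted reliability = 0.343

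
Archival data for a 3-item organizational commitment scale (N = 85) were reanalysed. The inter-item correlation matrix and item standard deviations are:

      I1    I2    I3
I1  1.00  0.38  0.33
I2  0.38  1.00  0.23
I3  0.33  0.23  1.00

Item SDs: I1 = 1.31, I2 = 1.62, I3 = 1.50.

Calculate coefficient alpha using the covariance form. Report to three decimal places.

Σσ²ᵢ = 1.31² + 1.62² + 1.50² = 6.5905
Covariances σ_ij = r_ij · s_i · s_j:
  σ(I1,I2) = 0.38 × 1.31 × 1.62 = 0.8064
  σ(I1,I3) = 0.33 × 1.31 × 1.50 = 0.6484
  σ(I2,I3) = 0.23 × 1.62 × 1.50 = 0.5589
σ²_T = Σσ²ᵢ + 2·Σσ_ij = 6.5905 + 2 × 2.0137 = 10.6179
α = (3/2)·(1 − 6.5905/10.6179) = 0.569

α = 0.569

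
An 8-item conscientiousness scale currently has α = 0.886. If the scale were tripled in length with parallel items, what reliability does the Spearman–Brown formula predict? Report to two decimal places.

predicted reliability = 0.96

Length factor m = 3
α' = m·α / (1 + (m−1)·α)
   = 3 × 0.886 / (1 + (3 − 1) × 0.886)
   = 2.6580 / 2.7720 = 0.96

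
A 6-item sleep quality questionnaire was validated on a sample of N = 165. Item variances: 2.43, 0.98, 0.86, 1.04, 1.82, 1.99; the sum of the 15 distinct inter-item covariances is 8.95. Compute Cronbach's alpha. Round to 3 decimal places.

α = 0.795

ΣVar(i) = 2.43 + 0.98 + 0.86 + 1.04 + 1.82 + 1.99 = 9.12
Sum of distinct covariances = 8.95
total variance = ΣVar(i) + 2·Σcov = 9.12 + 2 × 8.95 = 27.02
α = (6/5)·(1 − 9.12/27.02) = 0.795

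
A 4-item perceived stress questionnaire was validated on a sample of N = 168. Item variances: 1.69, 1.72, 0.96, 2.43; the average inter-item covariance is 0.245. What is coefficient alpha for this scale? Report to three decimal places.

Σσ²ᵢ = 1.69 + 1.72 + 0.96 + 2.43 = 6.80
Sum of the 6 distinct covariances = 6 × 0.245 = 1.470
total variance = Σσ²ᵢ + 2·Σcov = 6.80 + 2 × 1.470 = 9.740
α = (4/3)·(1 − 6.80/9.740) = 0.402

α = 0.402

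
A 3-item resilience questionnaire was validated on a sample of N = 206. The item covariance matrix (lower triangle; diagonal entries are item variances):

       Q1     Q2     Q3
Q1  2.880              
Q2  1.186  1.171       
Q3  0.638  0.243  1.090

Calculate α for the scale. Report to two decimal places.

ΣVar(i) = 2.880 + 1.171 + 1.090 = 5.141
Sum of off-diagonal covariances = 2.067
total variance = 5.141 + 2 × 2.067 = 9.275
α = (k/(k−1))·(1 − ΣVar(i)/total variance) = (3/2)·(1 − 5.141/9.275) = 0.67

α = 0.67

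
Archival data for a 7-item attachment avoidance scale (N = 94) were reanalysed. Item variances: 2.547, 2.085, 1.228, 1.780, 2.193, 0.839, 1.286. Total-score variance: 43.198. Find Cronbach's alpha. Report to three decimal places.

Cronbach's alpha = 0.844

Σσᵢ² = 2.547 + 2.085 + 1.228 + 1.780 + 2.193 + 0.839 + 1.286 = 11.958
α = (k/(k−1))·(1 − Σσᵢ²/σ²_T) = (7/6)·(1 − 11.958/43.198) = 0.844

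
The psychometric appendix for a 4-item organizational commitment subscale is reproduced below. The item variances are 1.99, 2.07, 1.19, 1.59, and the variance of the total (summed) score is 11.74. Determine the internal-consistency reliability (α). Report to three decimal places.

sum of item variances = 1.99 + 2.07 + 1.19 + 1.59 = 6.84
α = (k/(k−1))·(1 − sum of item variances/σ²_T) = (4/3)·(1 − 6.84/11.74) = 0.557

α = 0.557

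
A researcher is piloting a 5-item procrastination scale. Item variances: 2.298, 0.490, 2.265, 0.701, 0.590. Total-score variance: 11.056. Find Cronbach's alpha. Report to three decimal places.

Σσᵢ² = 2.298 + 0.490 + 2.265 + 0.701 + 0.590 = 6.344
α = (k/(k−1))·(1 − Σσᵢ²/Var(T)) = (5/4)·(1 − 6.344/11.056) = 0.533

α = 0.533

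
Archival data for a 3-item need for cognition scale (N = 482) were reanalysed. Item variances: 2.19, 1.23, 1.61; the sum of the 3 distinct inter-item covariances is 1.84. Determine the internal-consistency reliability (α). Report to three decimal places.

Σσ²ᵢ = 2.19 + 1.23 + 1.61 = 5.03
Sum of distinct covariances = 1.84
σ²_T = Σσ²ᵢ + 2·Σcov = 5.03 + 2 × 1.84 = 8.71
α = (3/2)·(1 − 5.03/8.71) = 0.634

α = 0.634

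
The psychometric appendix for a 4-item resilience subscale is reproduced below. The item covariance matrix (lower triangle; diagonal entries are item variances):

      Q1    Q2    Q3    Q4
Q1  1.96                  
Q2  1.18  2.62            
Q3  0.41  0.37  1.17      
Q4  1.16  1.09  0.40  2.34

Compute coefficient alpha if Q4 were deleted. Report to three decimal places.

coefficient alpha = 0.608

Remaining items: Q1, Q2, Q3 (k = 3).
sum of item variances = 1.96 + 2.62 + 1.17 = 5.75
σ²_total = 5.75 + 2 × 1.96 = 9.67
α (item deleted) = (3/2)·(1 − 5.75/9.67) = 0.608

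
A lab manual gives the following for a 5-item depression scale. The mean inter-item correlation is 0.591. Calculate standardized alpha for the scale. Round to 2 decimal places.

Standardized α = k·r̄ / (1 + (k−1)·r̄) = 5 × 0.591 / (1 + 4 × 0.591)
  = 2.9550 / 3.3640 = 0.88

α = 0.88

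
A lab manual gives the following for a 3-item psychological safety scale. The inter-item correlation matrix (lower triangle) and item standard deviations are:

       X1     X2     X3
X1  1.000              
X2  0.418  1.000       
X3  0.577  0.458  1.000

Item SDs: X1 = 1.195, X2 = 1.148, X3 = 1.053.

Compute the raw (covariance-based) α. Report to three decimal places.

Σσ²ᵢ = 1.195² + 1.148² + 1.053² = 3.8547
Covariances σ_ij = r_ij · s_i · s_j:
  σ(X1,X2) = 0.418 × 1.195 × 1.148 = 0.5734
  σ(X1,X3) = 0.577 × 1.195 × 1.053 = 0.7261
  σ(X2,X3) = 0.458 × 1.148 × 1.053 = 0.5537
σ²_T = Σσ²ᵢ + 2·Σσ_ij = 3.8547 + 2 × 1.8532 = 7.5611
α = (3/2)·(1 − 3.8547/7.5611) = 0.735

α = 0.735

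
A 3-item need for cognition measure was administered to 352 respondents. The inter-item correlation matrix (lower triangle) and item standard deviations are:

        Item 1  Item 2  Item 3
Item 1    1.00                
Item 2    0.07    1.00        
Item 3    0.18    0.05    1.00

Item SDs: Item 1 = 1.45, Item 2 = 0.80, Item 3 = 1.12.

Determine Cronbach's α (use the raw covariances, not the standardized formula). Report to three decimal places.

Cronbach's α = 0.260

Σσ²ᵢ = 1.45² + 0.80² + 1.12² = 3.9969
Covariances σ_ij = r_ij · s_i · s_j:
  σ(Item 1,Item 2) = 0.07 × 1.45 × 0.80 = 0.0812
  σ(Item 1,Item 3) = 0.18 × 1.45 × 1.12 = 0.2923
  σ(Item 2,Item 3) = 0.05 × 0.80 × 1.12 = 0.0448
σ²_T = Σσ²ᵢ + 2·Σσ_ij = 3.9969 + 2 × 0.4183 = 4.8335
α = (3/2)·(1 − 3.9969/4.8335) = 0.260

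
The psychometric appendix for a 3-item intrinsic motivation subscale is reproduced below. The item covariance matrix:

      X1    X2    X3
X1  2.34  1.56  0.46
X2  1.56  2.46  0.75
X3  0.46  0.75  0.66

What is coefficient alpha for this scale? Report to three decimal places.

α = 0.755

sum of item variances = 2.34 + 2.46 + 0.66 = 5.46
Σ_{i<j} σ_ij = 2.77
Var(T) = 5.46 + 2 × 2.77 = 11.00
α = (k/(k−1))·(1 − sum of item variances/Var(T)) = (3/2)·(1 − 5.46/11.00) = 0.755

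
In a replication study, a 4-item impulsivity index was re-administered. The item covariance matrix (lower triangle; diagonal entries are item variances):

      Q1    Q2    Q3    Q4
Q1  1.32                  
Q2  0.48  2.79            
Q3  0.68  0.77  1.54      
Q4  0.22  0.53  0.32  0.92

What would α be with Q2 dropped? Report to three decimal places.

Remaining items: Q1, Q3, Q4 (k = 3).
Σσᵢ² = 1.32 + 1.54 + 0.92 = 3.78
σ²_total = 3.78 + 2 × 1.22 = 6.22
α (item deleted) = (3/2)·(1 − 3.78/6.22) = 0.588

α = 0.588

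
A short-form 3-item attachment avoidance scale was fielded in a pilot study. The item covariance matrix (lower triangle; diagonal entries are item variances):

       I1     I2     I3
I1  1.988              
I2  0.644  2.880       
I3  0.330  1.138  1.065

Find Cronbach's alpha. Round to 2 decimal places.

α = 0.62

ΣVar(i) = 1.988 + 2.880 + 1.065 = 5.933
Sum of off-diagonal covariances = 2.112
σ²_total = 5.933 + 2 × 2.112 = 10.157
α = (k/(k−1))·(1 − ΣVar(i)/σ²_total) = (3/2)·(1 − 5.933/10.157) = 0.62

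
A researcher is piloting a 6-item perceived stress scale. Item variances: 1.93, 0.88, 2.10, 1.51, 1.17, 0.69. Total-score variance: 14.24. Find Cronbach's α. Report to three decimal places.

sum of item variances = 1.93 + 0.88 + 2.10 + 1.51 + 1.17 + 0.69 = 8.28
α = (k/(k−1))·(1 − sum of item variances/total variance) = (6/5)·(1 − 8.28/14.24) = 0.502

Cronbach's α = 0.502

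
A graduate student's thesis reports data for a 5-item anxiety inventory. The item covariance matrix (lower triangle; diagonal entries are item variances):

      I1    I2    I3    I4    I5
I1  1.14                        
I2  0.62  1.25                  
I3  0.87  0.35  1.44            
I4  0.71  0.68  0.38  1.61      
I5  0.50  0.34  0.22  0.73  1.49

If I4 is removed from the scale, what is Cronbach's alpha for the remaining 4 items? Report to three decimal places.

Cronbach's alpha = 0.695

Remaining items: I1, I2, I3, I5 (k = 4).
sum of item variances = 1.14 + 1.25 + 1.44 + 1.49 = 5.32
total variance = 5.32 + 2 × 2.90 = 11.12
α (item deleted) = (4/3)·(1 − 5.32/11.12) = 0.695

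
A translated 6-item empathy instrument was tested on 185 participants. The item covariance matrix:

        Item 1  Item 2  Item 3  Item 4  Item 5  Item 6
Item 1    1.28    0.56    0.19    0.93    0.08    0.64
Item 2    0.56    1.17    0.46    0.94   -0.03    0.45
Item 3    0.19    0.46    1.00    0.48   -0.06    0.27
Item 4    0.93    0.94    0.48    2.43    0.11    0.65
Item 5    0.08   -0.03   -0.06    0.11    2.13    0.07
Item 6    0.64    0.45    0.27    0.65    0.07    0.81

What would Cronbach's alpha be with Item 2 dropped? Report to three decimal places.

α = 0.585

Remaining items: Item 1, Item 3, Item 4, Item 5, Item 6 (k = 5).
Σσ²ᵢ = 1.28 + 1.00 + 2.43 + 2.13 + 0.81 = 7.65
Var(T) = 7.65 + 2 × 3.36 = 14.37
α (item deleted) = (5/4)·(1 − 7.65/14.37) = 0.585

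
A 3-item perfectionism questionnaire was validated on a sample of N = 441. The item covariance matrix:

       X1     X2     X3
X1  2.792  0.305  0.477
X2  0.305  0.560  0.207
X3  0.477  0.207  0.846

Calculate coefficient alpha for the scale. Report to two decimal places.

coefficient alpha = 0.48

ΣVar(i) = 2.792 + 0.560 + 0.846 = 4.198
Σ_{i<j} σ_ij = 0.989
Var(T) = 4.198 + 2 × 0.989 = 6.176
α = (k/(k−1))·(1 − ΣVar(i)/Var(T)) = (3/2)·(1 − 4.198/6.176) = 0.48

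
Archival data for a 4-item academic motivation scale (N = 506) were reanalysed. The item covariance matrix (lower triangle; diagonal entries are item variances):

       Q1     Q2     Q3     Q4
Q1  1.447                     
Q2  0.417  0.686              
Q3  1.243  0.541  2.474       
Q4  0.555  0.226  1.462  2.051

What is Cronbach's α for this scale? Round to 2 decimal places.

α = 0.76

Σσ²ᵢ = 1.447 + 0.686 + 2.474 + 2.051 = 6.658
Sum of the distinct covariances = 4.444
total variance = 6.658 + 2 × 4.444 = 15.546
α = (k/(k−1))·(1 − Σσ²ᵢ/total variance) = (4/3)·(1 − 6.658/15.546) = 0.76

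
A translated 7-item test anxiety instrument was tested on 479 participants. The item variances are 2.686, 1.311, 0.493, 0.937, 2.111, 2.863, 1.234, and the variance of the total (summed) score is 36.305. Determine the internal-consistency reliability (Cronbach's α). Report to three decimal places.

Σσ²ᵢ = 2.686 + 1.311 + 0.493 + 0.937 + 2.111 + 2.863 + 1.234 = 11.635
α = (k/(k−1))·(1 − Σσ²ᵢ/total variance) = (7/6)·(1 − 11.635/36.305) = 0.793

α = 0.793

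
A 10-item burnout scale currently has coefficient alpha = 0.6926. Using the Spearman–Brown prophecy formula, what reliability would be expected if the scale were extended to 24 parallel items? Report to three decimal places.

Length factor m = 24/10 = 2.4000
α' = m·α / (1 + (m−1)·α)
   = 24/10 × 0.6926 / (1 + (24/10 − 1) × 0.6926)
   = 1.6622 / 1.9696 = 0.844

predicted reliability = 0.844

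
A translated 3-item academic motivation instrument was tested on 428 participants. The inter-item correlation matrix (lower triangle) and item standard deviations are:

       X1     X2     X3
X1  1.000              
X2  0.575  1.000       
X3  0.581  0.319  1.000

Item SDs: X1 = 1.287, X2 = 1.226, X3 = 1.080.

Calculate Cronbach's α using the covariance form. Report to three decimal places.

Σσ²ᵢ = 1.287² + 1.226² + 1.080² = 4.3258
Covariances σ_ij = r_ij · s_i · s_j:
  σ(X1,X2) = 0.575 × 1.287 × 1.226 = 0.9073
  σ(X1,X3) = 0.581 × 1.287 × 1.080 = 0.8076
  σ(X2,X3) = 0.319 × 1.226 × 1.080 = 0.4224
σ²_T = Σσ²ᵢ + 2·Σσ_ij = 4.3258 + 2 × 2.1373 = 8.6004
α = (3/2)·(1 − 4.3258/8.6004) = 0.746

α = 0.746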